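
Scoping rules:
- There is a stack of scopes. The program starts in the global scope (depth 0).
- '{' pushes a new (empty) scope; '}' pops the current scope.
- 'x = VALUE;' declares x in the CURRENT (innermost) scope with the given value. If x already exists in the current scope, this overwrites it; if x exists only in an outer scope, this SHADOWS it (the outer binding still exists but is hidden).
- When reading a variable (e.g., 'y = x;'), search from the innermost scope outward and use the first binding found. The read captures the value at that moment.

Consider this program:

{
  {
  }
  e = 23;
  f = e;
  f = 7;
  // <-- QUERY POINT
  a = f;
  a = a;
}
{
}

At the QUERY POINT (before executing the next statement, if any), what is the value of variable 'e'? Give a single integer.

Step 1: enter scope (depth=1)
Step 2: enter scope (depth=2)
Step 3: exit scope (depth=1)
Step 4: declare e=23 at depth 1
Step 5: declare f=(read e)=23 at depth 1
Step 6: declare f=7 at depth 1
Visible at query point: e=23 f=7

Answer: 23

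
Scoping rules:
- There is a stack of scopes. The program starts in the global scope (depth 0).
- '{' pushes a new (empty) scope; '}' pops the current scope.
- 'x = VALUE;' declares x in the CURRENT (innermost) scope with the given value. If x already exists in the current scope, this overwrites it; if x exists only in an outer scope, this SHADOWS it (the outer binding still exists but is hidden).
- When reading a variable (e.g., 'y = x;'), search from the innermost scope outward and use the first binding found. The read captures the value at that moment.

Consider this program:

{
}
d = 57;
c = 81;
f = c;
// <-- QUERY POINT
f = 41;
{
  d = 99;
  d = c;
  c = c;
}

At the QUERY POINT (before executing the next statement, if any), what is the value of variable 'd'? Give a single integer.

Step 1: enter scope (depth=1)
Step 2: exit scope (depth=0)
Step 3: declare d=57 at depth 0
Step 4: declare c=81 at depth 0
Step 5: declare f=(read c)=81 at depth 0
Visible at query point: c=81 d=57 f=81

Answer: 57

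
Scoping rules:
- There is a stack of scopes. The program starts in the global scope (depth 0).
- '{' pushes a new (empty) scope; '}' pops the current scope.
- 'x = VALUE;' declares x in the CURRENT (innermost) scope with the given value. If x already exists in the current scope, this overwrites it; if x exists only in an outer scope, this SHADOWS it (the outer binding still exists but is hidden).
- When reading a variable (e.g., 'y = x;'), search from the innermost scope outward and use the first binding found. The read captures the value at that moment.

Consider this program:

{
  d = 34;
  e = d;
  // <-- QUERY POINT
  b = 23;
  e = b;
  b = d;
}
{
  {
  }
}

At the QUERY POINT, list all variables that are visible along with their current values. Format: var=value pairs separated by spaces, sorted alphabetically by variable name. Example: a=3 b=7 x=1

Step 1: enter scope (depth=1)
Step 2: declare d=34 at depth 1
Step 3: declare e=(read d)=34 at depth 1
Visible at query point: d=34 e=34

Answer: d=34 e=34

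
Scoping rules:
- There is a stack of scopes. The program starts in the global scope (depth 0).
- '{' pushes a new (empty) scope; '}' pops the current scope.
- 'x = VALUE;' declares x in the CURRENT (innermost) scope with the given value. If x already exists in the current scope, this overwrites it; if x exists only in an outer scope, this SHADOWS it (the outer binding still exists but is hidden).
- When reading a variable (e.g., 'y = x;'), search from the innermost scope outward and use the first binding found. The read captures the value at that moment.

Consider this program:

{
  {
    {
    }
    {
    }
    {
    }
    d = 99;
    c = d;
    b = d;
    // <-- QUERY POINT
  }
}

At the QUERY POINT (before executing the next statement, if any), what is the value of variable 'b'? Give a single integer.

Step 1: enter scope (depth=1)
Step 2: enter scope (depth=2)
Step 3: enter scope (depth=3)
Step 4: exit scope (depth=2)
Step 5: enter scope (depth=3)
Step 6: exit scope (depth=2)
Step 7: enter scope (depth=3)
Step 8: exit scope (depth=2)
Step 9: declare d=99 at depth 2
Step 10: declare c=(read d)=99 at depth 2
Step 11: declare b=(read d)=99 at depth 2
Visible at query point: b=99 c=99 d=99

Answer: 99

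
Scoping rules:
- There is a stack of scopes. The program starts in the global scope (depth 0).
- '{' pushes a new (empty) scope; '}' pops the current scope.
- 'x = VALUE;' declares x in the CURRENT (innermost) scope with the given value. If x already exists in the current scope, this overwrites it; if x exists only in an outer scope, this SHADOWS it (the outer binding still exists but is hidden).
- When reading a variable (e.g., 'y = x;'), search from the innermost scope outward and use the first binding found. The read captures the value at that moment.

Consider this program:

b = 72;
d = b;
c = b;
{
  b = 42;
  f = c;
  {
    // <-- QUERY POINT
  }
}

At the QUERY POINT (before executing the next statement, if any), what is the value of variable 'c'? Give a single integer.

Answer: 72

Derivation:
Step 1: declare b=72 at depth 0
Step 2: declare d=(read b)=72 at depth 0
Step 3: declare c=(read b)=72 at depth 0
Step 4: enter scope (depth=1)
Step 5: declare b=42 at depth 1
Step 6: declare f=(read c)=72 at depth 1
Step 7: enter scope (depth=2)
Visible at query point: b=42 c=72 d=72 f=72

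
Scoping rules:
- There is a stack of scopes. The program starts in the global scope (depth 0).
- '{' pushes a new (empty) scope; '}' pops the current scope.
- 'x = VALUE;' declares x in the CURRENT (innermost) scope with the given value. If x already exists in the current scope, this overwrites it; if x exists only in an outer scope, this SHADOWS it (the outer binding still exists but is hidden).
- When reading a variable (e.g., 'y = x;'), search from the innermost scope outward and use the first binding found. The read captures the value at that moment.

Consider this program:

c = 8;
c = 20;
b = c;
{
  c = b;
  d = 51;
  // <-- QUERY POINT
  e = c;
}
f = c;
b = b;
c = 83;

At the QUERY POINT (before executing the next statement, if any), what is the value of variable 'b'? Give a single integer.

Answer: 20

Derivation:
Step 1: declare c=8 at depth 0
Step 2: declare c=20 at depth 0
Step 3: declare b=(read c)=20 at depth 0
Step 4: enter scope (depth=1)
Step 5: declare c=(read b)=20 at depth 1
Step 6: declare d=51 at depth 1
Visible at query point: b=20 c=20 d=51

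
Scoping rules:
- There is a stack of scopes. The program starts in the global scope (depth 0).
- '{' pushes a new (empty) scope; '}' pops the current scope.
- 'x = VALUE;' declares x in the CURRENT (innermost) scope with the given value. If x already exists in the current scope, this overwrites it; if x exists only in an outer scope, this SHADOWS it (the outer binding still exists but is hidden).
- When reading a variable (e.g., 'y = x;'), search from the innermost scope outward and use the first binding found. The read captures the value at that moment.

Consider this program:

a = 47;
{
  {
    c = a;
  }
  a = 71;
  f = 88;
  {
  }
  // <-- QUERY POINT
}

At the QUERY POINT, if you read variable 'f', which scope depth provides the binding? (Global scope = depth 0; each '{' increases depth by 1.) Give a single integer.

Answer: 1

Derivation:
Step 1: declare a=47 at depth 0
Step 2: enter scope (depth=1)
Step 3: enter scope (depth=2)
Step 4: declare c=(read a)=47 at depth 2
Step 5: exit scope (depth=1)
Step 6: declare a=71 at depth 1
Step 7: declare f=88 at depth 1
Step 8: enter scope (depth=2)
Step 9: exit scope (depth=1)
Visible at query point: a=71 f=88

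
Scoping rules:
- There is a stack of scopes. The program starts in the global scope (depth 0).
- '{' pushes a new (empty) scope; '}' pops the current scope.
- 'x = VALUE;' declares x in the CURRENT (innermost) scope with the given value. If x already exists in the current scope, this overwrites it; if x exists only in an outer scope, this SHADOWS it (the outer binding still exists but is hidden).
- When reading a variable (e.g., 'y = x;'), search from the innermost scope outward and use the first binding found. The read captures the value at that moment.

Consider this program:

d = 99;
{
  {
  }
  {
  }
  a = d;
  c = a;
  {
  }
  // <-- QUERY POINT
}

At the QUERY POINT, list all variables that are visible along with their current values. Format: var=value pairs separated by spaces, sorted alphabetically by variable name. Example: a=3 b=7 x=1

Answer: a=99 c=99 d=99

Derivation:
Step 1: declare d=99 at depth 0
Step 2: enter scope (depth=1)
Step 3: enter scope (depth=2)
Step 4: exit scope (depth=1)
Step 5: enter scope (depth=2)
Step 6: exit scope (depth=1)
Step 7: declare a=(read d)=99 at depth 1
Step 8: declare c=(read a)=99 at depth 1
Step 9: enter scope (depth=2)
Step 10: exit scope (depth=1)
Visible at query point: a=99 c=99 d=99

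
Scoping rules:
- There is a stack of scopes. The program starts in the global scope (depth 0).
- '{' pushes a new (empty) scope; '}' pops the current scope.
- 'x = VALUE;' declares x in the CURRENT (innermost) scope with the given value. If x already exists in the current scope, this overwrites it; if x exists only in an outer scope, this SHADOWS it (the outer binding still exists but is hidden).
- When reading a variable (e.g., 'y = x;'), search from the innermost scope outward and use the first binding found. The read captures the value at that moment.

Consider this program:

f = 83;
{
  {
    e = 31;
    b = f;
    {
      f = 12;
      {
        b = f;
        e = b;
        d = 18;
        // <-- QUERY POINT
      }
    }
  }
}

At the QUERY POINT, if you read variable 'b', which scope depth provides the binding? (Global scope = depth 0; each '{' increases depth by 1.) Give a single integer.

Step 1: declare f=83 at depth 0
Step 2: enter scope (depth=1)
Step 3: enter scope (depth=2)
Step 4: declare e=31 at depth 2
Step 5: declare b=(read f)=83 at depth 2
Step 6: enter scope (depth=3)
Step 7: declare f=12 at depth 3
Step 8: enter scope (depth=4)
Step 9: declare b=(read f)=12 at depth 4
Step 10: declare e=(read b)=12 at depth 4
Step 11: declare d=18 at depth 4
Visible at query point: b=12 d=18 e=12 f=12

Answer: 4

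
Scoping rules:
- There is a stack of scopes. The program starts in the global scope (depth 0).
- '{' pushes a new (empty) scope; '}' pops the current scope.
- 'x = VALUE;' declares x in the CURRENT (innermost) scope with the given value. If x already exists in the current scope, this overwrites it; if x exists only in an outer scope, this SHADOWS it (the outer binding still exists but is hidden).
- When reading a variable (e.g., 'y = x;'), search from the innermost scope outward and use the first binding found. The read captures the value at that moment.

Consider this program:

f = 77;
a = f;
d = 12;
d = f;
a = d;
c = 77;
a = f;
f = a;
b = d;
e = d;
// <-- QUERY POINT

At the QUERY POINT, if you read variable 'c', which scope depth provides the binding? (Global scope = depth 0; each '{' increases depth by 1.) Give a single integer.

Step 1: declare f=77 at depth 0
Step 2: declare a=(read f)=77 at depth 0
Step 3: declare d=12 at depth 0
Step 4: declare d=(read f)=77 at depth 0
Step 5: declare a=(read d)=77 at depth 0
Step 6: declare c=77 at depth 0
Step 7: declare a=(read f)=77 at depth 0
Step 8: declare f=(read a)=77 at depth 0
Step 9: declare b=(read d)=77 at depth 0
Step 10: declare e=(read d)=77 at depth 0
Visible at query point: a=77 b=77 c=77 d=77 e=77 f=77

Answer: 0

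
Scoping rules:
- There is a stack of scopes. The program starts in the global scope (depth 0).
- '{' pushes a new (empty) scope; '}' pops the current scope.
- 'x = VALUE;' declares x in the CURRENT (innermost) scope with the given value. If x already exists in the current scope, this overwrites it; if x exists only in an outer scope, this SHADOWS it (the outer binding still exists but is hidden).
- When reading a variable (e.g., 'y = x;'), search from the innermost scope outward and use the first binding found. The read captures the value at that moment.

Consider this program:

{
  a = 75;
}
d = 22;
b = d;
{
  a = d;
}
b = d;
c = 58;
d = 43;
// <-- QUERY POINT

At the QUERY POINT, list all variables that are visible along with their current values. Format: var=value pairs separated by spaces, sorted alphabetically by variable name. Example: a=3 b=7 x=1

Answer: b=22 c=58 d=43

Derivation:
Step 1: enter scope (depth=1)
Step 2: declare a=75 at depth 1
Step 3: exit scope (depth=0)
Step 4: declare d=22 at depth 0
Step 5: declare b=(read d)=22 at depth 0
Step 6: enter scope (depth=1)
Step 7: declare a=(read d)=22 at depth 1
Step 8: exit scope (depth=0)
Step 9: declare b=(read d)=22 at depth 0
Step 10: declare c=58 at depth 0
Step 11: declare d=43 at depth 0
Visible at query point: b=22 c=58 d=43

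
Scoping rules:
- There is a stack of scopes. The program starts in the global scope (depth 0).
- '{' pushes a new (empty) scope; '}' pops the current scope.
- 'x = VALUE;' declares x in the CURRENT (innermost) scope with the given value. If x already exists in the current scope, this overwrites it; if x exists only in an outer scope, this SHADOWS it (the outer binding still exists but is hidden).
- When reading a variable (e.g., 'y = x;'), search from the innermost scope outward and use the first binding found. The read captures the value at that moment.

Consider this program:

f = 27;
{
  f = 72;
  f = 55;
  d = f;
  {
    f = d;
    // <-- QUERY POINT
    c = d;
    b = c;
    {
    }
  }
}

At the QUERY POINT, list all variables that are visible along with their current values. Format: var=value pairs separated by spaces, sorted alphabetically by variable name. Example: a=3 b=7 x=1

Answer: d=55 f=55

Derivation:
Step 1: declare f=27 at depth 0
Step 2: enter scope (depth=1)
Step 3: declare f=72 at depth 1
Step 4: declare f=55 at depth 1
Step 5: declare d=(read f)=55 at depth 1
Step 6: enter scope (depth=2)
Step 7: declare f=(read d)=55 at depth 2
Visible at query point: d=55 f=55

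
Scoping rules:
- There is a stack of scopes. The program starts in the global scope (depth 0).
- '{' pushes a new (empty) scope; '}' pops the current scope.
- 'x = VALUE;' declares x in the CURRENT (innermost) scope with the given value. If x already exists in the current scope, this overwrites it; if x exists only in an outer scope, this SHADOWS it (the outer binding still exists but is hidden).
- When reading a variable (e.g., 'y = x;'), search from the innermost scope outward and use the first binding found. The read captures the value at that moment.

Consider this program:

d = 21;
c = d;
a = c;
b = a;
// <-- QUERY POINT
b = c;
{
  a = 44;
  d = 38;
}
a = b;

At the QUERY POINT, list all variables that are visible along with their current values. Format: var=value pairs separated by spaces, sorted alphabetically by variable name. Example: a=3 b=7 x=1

Step 1: declare d=21 at depth 0
Step 2: declare c=(read d)=21 at depth 0
Step 3: declare a=(read c)=21 at depth 0
Step 4: declare b=(read a)=21 at depth 0
Visible at query point: a=21 b=21 c=21 d=21

Answer: a=21 b=21 c=21 d=21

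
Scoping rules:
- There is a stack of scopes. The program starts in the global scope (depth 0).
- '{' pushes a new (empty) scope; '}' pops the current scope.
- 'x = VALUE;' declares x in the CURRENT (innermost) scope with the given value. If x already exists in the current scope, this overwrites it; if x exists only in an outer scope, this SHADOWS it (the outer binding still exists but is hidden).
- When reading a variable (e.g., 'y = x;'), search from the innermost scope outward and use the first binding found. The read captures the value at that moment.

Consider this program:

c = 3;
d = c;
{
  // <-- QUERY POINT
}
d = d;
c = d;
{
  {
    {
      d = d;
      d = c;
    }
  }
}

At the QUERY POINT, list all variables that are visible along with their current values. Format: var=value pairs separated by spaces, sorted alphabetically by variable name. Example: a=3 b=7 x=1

Answer: c=3 d=3

Derivation:
Step 1: declare c=3 at depth 0
Step 2: declare d=(read c)=3 at depth 0
Step 3: enter scope (depth=1)
Visible at query point: c=3 d=3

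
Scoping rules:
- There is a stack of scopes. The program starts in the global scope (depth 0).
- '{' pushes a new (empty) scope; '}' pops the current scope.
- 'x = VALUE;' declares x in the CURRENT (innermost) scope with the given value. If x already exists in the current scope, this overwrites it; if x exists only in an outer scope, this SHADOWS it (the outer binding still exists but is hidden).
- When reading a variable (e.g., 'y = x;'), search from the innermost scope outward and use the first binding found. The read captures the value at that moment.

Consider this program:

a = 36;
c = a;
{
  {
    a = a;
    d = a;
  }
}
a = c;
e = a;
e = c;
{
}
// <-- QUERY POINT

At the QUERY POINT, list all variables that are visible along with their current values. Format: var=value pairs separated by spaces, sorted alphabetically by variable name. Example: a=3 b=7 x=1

Answer: a=36 c=36 e=36

Derivation:
Step 1: declare a=36 at depth 0
Step 2: declare c=(read a)=36 at depth 0
Step 3: enter scope (depth=1)
Step 4: enter scope (depth=2)
Step 5: declare a=(read a)=36 at depth 2
Step 6: declare d=(read a)=36 at depth 2
Step 7: exit scope (depth=1)
Step 8: exit scope (depth=0)
Step 9: declare a=(read c)=36 at depth 0
Step 10: declare e=(read a)=36 at depth 0
Step 11: declare e=(read c)=36 at depth 0
Step 12: enter scope (depth=1)
Step 13: exit scope (depth=0)
Visible at query point: a=36 c=36 e=36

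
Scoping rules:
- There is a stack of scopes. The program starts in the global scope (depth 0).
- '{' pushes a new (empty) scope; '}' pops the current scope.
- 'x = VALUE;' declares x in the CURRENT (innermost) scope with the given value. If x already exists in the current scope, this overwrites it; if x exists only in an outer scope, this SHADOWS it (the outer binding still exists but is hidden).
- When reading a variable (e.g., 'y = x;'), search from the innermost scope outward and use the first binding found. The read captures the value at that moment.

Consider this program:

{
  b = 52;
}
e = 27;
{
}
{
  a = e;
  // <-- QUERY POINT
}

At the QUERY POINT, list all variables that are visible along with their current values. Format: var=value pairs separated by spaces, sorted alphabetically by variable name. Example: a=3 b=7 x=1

Step 1: enter scope (depth=1)
Step 2: declare b=52 at depth 1
Step 3: exit scope (depth=0)
Step 4: declare e=27 at depth 0
Step 5: enter scope (depth=1)
Step 6: exit scope (depth=0)
Step 7: enter scope (depth=1)
Step 8: declare a=(read e)=27 at depth 1
Visible at query point: a=27 e=27

Answer: a=27 e=27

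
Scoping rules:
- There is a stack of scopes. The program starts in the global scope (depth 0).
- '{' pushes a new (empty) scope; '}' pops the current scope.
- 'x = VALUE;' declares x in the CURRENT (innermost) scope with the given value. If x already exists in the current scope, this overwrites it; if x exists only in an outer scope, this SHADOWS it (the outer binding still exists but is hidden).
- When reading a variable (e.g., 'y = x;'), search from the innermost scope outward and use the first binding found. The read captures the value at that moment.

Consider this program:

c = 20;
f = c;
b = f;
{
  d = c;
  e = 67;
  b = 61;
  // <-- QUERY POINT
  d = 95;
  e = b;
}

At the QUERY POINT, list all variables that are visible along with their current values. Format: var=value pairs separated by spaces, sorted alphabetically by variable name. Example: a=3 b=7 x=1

Answer: b=61 c=20 d=20 e=67 f=20

Derivation:
Step 1: declare c=20 at depth 0
Step 2: declare f=(read c)=20 at depth 0
Step 3: declare b=(read f)=20 at depth 0
Step 4: enter scope (depth=1)
Step 5: declare d=(read c)=20 at depth 1
Step 6: declare e=67 at depth 1
Step 7: declare b=61 at depth 1
Visible at query point: b=61 c=20 d=20 e=67 f=20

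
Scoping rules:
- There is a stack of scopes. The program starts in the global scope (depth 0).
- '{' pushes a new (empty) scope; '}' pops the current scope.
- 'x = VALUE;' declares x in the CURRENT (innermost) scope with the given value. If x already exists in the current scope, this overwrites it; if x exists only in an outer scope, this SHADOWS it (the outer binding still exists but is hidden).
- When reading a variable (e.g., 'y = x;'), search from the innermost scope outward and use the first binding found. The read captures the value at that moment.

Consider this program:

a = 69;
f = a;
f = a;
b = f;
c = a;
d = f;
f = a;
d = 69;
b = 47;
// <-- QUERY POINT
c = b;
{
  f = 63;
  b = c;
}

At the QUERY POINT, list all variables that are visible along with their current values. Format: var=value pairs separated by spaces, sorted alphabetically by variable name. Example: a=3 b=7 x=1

Step 1: declare a=69 at depth 0
Step 2: declare f=(read a)=69 at depth 0
Step 3: declare f=(read a)=69 at depth 0
Step 4: declare b=(read f)=69 at depth 0
Step 5: declare c=(read a)=69 at depth 0
Step 6: declare d=(read f)=69 at depth 0
Step 7: declare f=(read a)=69 at depth 0
Step 8: declare d=69 at depth 0
Step 9: declare b=47 at depth 0
Visible at query point: a=69 b=47 c=69 d=69 f=69

Answer: a=69 b=47 c=69 d=69 f=69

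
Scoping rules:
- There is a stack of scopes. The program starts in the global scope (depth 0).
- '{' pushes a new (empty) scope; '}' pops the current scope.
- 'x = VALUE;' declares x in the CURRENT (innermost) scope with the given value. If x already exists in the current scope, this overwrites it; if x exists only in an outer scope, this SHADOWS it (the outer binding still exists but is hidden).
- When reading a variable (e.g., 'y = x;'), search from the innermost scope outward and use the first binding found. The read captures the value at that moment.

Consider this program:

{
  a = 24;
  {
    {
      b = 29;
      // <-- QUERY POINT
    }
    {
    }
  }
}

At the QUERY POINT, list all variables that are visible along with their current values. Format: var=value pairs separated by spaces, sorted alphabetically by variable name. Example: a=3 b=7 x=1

Step 1: enter scope (depth=1)
Step 2: declare a=24 at depth 1
Step 3: enter scope (depth=2)
Step 4: enter scope (depth=3)
Step 5: declare b=29 at depth 3
Visible at query point: a=24 b=29

Answer: a=24 b=29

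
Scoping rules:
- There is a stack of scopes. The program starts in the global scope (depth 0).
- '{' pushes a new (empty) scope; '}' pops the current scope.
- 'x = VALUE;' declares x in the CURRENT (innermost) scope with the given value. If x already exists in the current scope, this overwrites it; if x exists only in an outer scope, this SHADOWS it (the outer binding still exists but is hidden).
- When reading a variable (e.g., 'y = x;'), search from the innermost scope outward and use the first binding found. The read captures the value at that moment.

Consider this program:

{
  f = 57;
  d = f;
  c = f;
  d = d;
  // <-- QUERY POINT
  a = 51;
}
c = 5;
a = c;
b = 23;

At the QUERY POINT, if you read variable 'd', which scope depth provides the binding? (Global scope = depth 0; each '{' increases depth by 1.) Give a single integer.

Step 1: enter scope (depth=1)
Step 2: declare f=57 at depth 1
Step 3: declare d=(read f)=57 at depth 1
Step 4: declare c=(read f)=57 at depth 1
Step 5: declare d=(read d)=57 at depth 1
Visible at query point: c=57 d=57 f=57

Answer: 1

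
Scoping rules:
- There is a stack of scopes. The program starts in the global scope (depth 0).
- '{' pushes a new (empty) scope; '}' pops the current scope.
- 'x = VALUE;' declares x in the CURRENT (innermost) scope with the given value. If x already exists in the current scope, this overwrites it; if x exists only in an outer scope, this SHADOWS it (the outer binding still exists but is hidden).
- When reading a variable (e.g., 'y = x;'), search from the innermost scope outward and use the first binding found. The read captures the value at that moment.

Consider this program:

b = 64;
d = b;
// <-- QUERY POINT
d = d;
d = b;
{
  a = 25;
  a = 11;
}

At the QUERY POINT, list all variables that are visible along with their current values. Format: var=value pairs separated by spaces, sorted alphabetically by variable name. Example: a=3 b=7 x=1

Step 1: declare b=64 at depth 0
Step 2: declare d=(read b)=64 at depth 0
Visible at query point: b=64 d=64

Answer: b=64 d=64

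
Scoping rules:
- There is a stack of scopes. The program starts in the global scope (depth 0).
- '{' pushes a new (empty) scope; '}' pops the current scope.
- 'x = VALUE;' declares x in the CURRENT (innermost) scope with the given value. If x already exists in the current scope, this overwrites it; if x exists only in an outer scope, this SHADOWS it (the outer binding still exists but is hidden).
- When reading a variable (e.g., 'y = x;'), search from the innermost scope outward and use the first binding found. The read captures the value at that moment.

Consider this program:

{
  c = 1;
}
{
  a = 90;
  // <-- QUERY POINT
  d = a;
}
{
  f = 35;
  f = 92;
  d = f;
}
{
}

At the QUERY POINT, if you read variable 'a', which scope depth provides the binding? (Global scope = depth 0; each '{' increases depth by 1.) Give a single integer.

Answer: 1

Derivation:
Step 1: enter scope (depth=1)
Step 2: declare c=1 at depth 1
Step 3: exit scope (depth=0)
Step 4: enter scope (depth=1)
Step 5: declare a=90 at depth 1
Visible at query point: a=90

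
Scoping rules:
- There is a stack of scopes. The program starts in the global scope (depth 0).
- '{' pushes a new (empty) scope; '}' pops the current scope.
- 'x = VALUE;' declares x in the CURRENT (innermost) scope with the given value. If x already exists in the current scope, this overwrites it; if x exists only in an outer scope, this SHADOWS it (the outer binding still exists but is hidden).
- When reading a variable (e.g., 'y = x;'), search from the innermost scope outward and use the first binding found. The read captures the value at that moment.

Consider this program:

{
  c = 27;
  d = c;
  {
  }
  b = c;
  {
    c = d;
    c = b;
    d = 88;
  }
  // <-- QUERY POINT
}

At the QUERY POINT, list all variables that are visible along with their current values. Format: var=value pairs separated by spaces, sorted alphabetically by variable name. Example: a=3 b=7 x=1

Answer: b=27 c=27 d=27

Derivation:
Step 1: enter scope (depth=1)
Step 2: declare c=27 at depth 1
Step 3: declare d=(read c)=27 at depth 1
Step 4: enter scope (depth=2)
Step 5: exit scope (depth=1)
Step 6: declare b=(read c)=27 at depth 1
Step 7: enter scope (depth=2)
Step 8: declare c=(read d)=27 at depth 2
Step 9: declare c=(read b)=27 at depth 2
Step 10: declare d=88 at depth 2
Step 11: exit scope (depth=1)
Visible at query point: b=27 c=27 d=27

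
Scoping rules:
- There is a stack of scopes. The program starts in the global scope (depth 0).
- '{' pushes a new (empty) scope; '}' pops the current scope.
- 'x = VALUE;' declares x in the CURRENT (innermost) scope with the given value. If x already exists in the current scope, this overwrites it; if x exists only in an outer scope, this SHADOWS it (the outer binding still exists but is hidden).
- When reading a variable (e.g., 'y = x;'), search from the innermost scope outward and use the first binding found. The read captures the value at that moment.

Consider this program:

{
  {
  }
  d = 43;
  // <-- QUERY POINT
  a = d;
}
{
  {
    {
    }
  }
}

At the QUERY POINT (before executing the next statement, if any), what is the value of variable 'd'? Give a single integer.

Step 1: enter scope (depth=1)
Step 2: enter scope (depth=2)
Step 3: exit scope (depth=1)
Step 4: declare d=43 at depth 1
Visible at query point: d=43

Answer: 43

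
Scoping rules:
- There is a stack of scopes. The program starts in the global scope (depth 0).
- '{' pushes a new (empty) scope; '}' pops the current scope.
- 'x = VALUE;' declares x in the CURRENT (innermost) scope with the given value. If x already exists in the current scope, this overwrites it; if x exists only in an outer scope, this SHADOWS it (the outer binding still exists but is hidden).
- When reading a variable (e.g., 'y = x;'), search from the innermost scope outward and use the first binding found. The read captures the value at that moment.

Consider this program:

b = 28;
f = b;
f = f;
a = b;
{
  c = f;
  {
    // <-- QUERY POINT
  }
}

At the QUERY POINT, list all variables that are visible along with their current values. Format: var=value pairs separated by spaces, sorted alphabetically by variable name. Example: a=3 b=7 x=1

Answer: a=28 b=28 c=28 f=28

Derivation:
Step 1: declare b=28 at depth 0
Step 2: declare f=(read b)=28 at depth 0
Step 3: declare f=(read f)=28 at depth 0
Step 4: declare a=(read b)=28 at depth 0
Step 5: enter scope (depth=1)
Step 6: declare c=(read f)=28 at depth 1
Step 7: enter scope (depth=2)
Visible at query point: a=28 b=28 c=28 f=28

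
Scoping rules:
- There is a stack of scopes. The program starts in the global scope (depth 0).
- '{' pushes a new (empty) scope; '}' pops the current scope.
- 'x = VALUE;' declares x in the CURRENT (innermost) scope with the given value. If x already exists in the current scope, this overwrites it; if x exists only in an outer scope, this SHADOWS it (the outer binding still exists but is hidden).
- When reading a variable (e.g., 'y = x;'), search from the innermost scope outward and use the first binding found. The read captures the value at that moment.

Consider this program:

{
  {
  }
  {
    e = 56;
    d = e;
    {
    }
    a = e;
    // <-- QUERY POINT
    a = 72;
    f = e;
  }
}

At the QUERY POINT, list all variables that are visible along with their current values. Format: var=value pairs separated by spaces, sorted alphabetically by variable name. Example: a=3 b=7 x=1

Step 1: enter scope (depth=1)
Step 2: enter scope (depth=2)
Step 3: exit scope (depth=1)
Step 4: enter scope (depth=2)
Step 5: declare e=56 at depth 2
Step 6: declare d=(read e)=56 at depth 2
Step 7: enter scope (depth=3)
Step 8: exit scope (depth=2)
Step 9: declare a=(read e)=56 at depth 2
Visible at query point: a=56 d=56 e=56

Answer: a=56 d=56 e=56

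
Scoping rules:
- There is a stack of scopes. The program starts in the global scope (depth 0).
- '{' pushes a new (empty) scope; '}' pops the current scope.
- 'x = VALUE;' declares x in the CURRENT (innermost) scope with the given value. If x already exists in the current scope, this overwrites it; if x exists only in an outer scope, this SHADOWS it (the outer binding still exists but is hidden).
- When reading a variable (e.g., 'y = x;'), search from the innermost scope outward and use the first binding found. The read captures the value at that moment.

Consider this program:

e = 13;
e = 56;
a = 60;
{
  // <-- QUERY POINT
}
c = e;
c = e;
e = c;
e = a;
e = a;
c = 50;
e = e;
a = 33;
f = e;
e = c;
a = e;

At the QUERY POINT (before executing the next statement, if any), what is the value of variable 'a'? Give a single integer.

Step 1: declare e=13 at depth 0
Step 2: declare e=56 at depth 0
Step 3: declare a=60 at depth 0
Step 4: enter scope (depth=1)
Visible at query point: a=60 e=56

Answer: 60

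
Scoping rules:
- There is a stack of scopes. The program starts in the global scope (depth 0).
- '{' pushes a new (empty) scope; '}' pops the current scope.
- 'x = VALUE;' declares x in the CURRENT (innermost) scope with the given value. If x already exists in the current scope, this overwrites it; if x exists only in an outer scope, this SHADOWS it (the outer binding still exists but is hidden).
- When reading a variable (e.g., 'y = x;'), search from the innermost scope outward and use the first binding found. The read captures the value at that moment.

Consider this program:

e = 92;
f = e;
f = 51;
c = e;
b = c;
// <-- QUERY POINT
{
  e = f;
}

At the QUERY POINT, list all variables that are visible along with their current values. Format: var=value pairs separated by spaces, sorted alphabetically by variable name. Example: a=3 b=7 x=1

Answer: b=92 c=92 e=92 f=51

Derivation:
Step 1: declare e=92 at depth 0
Step 2: declare f=(read e)=92 at depth 0
Step 3: declare f=51 at depth 0
Step 4: declare c=(read e)=92 at depth 0
Step 5: declare b=(read c)=92 at depth 0
Visible at query point: b=92 c=92 e=92 f=51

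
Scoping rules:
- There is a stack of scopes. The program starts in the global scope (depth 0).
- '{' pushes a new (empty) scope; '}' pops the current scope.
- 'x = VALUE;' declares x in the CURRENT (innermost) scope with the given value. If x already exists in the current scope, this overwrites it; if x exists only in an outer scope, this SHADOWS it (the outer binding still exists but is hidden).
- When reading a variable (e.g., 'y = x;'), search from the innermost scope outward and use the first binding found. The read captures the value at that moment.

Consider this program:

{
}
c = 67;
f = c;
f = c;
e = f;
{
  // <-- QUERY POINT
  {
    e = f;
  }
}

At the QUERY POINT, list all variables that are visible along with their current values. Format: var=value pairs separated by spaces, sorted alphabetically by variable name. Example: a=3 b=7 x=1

Answer: c=67 e=67 f=67

Derivation:
Step 1: enter scope (depth=1)
Step 2: exit scope (depth=0)
Step 3: declare c=67 at depth 0
Step 4: declare f=(read c)=67 at depth 0
Step 5: declare f=(read c)=67 at depth 0
Step 6: declare e=(read f)=67 at depth 0
Step 7: enter scope (depth=1)
Visible at query point: c=67 e=67 f=67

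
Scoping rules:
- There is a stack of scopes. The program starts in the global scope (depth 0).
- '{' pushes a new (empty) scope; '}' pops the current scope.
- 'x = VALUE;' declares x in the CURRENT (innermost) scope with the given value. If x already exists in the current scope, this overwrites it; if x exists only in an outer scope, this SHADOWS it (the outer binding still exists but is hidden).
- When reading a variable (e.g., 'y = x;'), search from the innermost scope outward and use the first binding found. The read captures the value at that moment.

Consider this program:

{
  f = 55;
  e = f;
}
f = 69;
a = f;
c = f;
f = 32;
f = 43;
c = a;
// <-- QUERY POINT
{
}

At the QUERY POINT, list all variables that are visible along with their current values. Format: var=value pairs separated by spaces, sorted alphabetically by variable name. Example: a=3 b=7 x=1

Step 1: enter scope (depth=1)
Step 2: declare f=55 at depth 1
Step 3: declare e=(read f)=55 at depth 1
Step 4: exit scope (depth=0)
Step 5: declare f=69 at depth 0
Step 6: declare a=(read f)=69 at depth 0
Step 7: declare c=(read f)=69 at depth 0
Step 8: declare f=32 at depth 0
Step 9: declare f=43 at depth 0
Step 10: declare c=(read a)=69 at depth 0
Visible at query point: a=69 c=69 f=43

Answer: a=69 c=69 f=43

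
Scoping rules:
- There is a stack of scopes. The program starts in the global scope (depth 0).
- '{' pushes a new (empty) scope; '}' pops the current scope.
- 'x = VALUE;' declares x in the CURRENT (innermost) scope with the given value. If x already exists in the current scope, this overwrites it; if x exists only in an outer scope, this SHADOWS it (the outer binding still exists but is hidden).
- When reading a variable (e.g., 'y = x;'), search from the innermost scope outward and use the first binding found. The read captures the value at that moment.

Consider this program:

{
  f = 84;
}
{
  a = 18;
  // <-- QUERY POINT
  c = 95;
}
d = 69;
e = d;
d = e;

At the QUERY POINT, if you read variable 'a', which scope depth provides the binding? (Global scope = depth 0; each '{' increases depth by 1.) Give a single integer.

Step 1: enter scope (depth=1)
Step 2: declare f=84 at depth 1
Step 3: exit scope (depth=0)
Step 4: enter scope (depth=1)
Step 5: declare a=18 at depth 1
Visible at query point: a=18

Answer: 1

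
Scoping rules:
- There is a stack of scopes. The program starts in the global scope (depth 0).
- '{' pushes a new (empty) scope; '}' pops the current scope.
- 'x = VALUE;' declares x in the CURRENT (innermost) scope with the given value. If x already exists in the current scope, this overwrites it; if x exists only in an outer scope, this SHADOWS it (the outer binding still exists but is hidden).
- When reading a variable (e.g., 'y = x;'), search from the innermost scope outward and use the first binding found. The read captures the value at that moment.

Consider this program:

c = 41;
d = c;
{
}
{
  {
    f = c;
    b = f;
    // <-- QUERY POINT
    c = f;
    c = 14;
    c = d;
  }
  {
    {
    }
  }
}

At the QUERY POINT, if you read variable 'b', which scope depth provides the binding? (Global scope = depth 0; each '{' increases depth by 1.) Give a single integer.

Answer: 2

Derivation:
Step 1: declare c=41 at depth 0
Step 2: declare d=(read c)=41 at depth 0
Step 3: enter scope (depth=1)
Step 4: exit scope (depth=0)
Step 5: enter scope (depth=1)
Step 6: enter scope (depth=2)
Step 7: declare f=(read c)=41 at depth 2
Step 8: declare b=(read f)=41 at depth 2
Visible at query point: b=41 c=41 d=41 f=41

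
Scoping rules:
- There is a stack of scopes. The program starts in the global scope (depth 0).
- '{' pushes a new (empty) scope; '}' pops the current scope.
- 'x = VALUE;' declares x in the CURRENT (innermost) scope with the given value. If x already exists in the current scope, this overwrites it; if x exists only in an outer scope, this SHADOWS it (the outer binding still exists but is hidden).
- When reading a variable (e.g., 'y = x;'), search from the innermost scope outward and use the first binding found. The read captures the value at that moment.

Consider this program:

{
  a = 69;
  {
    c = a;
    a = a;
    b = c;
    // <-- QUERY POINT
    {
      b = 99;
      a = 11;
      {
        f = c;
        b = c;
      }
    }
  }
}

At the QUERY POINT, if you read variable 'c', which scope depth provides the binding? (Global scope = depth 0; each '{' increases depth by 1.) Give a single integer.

Answer: 2

Derivation:
Step 1: enter scope (depth=1)
Step 2: declare a=69 at depth 1
Step 3: enter scope (depth=2)
Step 4: declare c=(read a)=69 at depth 2
Step 5: declare a=(read a)=69 at depth 2
Step 6: declare b=(read c)=69 at depth 2
Visible at query point: a=69 b=69 c=69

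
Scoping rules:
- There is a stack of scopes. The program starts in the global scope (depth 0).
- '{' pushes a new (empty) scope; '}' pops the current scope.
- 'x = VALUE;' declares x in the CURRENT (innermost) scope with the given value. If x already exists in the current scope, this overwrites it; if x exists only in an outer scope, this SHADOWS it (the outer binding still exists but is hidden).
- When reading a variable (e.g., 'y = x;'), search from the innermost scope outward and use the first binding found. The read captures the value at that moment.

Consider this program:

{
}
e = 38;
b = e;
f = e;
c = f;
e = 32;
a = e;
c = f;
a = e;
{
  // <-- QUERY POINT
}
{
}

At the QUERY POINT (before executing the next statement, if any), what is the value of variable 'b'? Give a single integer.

Answer: 38

Derivation:
Step 1: enter scope (depth=1)
Step 2: exit scope (depth=0)
Step 3: declare e=38 at depth 0
Step 4: declare b=(read e)=38 at depth 0
Step 5: declare f=(read e)=38 at depth 0
Step 6: declare c=(read f)=38 at depth 0
Step 7: declare e=32 at depth 0
Step 8: declare a=(read e)=32 at depth 0
Step 9: declare c=(read f)=38 at depth 0
Step 10: declare a=(read e)=32 at depth 0
Step 11: enter scope (depth=1)
Visible at query point: a=32 b=38 c=38 e=32 f=38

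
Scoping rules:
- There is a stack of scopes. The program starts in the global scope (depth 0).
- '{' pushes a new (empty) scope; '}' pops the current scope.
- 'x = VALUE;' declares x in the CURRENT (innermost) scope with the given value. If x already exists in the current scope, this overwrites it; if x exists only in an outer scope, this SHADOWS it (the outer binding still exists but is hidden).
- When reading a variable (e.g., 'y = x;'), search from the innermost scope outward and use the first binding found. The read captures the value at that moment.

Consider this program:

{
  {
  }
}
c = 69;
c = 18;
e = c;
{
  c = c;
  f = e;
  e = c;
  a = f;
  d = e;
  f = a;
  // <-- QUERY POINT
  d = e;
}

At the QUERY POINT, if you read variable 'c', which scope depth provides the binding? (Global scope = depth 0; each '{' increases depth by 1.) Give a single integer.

Answer: 1

Derivation:
Step 1: enter scope (depth=1)
Step 2: enter scope (depth=2)
Step 3: exit scope (depth=1)
Step 4: exit scope (depth=0)
Step 5: declare c=69 at depth 0
Step 6: declare c=18 at depth 0
Step 7: declare e=(read c)=18 at depth 0
Step 8: enter scope (depth=1)
Step 9: declare c=(read c)=18 at depth 1
Step 10: declare f=(read e)=18 at depth 1
Step 11: declare e=(read c)=18 at depth 1
Step 12: declare a=(read f)=18 at depth 1
Step 13: declare d=(read e)=18 at depth 1
Step 14: declare f=(read a)=18 at depth 1
Visible at query point: a=18 c=18 d=18 e=18 f=18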